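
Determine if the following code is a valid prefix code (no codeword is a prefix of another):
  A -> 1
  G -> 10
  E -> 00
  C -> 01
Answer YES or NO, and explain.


Checking each pair (does one codeword prefix another?):
  A='1' vs G='10': prefix -- VIOLATION

NO -- this is NOT a valid prefix code. A (1) is a prefix of G (10).


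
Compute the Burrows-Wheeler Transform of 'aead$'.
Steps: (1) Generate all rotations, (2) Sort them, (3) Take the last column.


Rotations (sorted):
  0: $aead -> last char: d
  1: ad$ae -> last char: e
  2: aead$ -> last char: $
  3: d$aea -> last char: a
  4: ead$a -> last char: a


BWT = de$aa


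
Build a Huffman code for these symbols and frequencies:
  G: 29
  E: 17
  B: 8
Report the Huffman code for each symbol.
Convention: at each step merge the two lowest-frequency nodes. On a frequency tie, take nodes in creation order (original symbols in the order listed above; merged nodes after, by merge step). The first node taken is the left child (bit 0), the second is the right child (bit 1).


Huffman tree construction:
Step 1: Merge B(8) + E(17) = 25
Step 2: Merge (B+E)(25) + G(29) = 54
Read each symbol's code off the tree from the root (left child = 0, right child = 1).

Codes:
  G: 1 (length 1)
  E: 01 (length 2)
  B: 00 (length 2)
Average code length: 79/54 = 1.4630 bits/symbol


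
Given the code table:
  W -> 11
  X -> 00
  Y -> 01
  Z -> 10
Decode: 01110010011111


Decoding:
01 -> Y
11 -> W
00 -> X
10 -> Z
01 -> Y
11 -> W
11 -> W


Result: YWXZYWW


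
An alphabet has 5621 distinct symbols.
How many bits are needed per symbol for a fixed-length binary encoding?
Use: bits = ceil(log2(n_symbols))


log2(5621) = 12.4566
Bracket: 2^12 = 4096 < 5621 <= 2^13 = 8192
So ceil(log2(5621)) = 13

bits = ceil(log2(5621)) = ceil(12.4566) = 13 bits


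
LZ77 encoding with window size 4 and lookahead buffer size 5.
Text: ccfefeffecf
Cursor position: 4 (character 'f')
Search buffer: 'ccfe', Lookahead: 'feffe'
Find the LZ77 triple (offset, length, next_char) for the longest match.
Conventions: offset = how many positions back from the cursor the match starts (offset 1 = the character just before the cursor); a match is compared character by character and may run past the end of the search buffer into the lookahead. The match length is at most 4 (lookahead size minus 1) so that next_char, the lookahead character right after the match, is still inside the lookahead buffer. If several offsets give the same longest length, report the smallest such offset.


Try each offset into the search buffer:
  offset=1 (pos 3, char 'e'): match length 0
  offset=2 (pos 2, char 'f'): match length 3
  offset=3 (pos 1, char 'c'): match length 0
  offset=4 (pos 0, char 'c'): match length 0
Longest match has length 3 at offset 2.
next_char = character at position 4 + 3 = 7 -> 'f'

Best match: offset=2, length=3 (matching 'fef' starting at position 2)
LZ77 triple: (2, 3, 'f')


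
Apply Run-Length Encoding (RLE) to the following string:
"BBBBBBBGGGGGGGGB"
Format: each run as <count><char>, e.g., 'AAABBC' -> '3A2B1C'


Scanning runs left to right:
  i=0: run of 'B' x 7 -> '7B'
  i=7: run of 'G' x 8 -> '8G'
  i=15: run of 'B' x 1 -> '1B'

RLE = 7B8G1B


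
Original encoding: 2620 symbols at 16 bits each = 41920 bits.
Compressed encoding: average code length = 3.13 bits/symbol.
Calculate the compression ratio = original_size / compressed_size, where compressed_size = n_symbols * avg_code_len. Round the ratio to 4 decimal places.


original_size = n_symbols * orig_bits = 2620 * 16 = 41920 bits
compressed_size = n_symbols * avg_code_len = 2620 * 3.13 = 8200.6 bits
ratio = original_size / compressed_size = 41920 / 8200.6 = 5.1118

Compression ratio = 5.1118


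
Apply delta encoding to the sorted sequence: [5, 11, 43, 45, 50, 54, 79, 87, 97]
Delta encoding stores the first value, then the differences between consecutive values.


First value: 5
Deltas:
  11 - 5 = 6
  43 - 11 = 32
  45 - 43 = 2
  50 - 45 = 5
  54 - 50 = 4
  79 - 54 = 25
  87 - 79 = 8
  97 - 87 = 10


Delta encoded: [5, 6, 32, 2, 5, 4, 25, 8, 10]


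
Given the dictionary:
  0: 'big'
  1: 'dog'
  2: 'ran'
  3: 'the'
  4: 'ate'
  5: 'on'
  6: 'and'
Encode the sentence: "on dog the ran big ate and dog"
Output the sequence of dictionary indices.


Look up each word in the dictionary:
  'on' -> 5
  'dog' -> 1
  'the' -> 3
  'ran' -> 2
  'big' -> 0
  'ate' -> 4
  'and' -> 6
  'dog' -> 1

Encoded: [5, 1, 3, 2, 0, 4, 6, 1]


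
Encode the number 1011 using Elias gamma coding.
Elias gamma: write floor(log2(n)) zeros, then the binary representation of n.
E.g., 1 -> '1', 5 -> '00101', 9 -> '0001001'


num_bits = floor(log2(1011)) + 1 = 10
leading_zeros = num_bits - 1 = 9
binary(1011) = 1111110011

Elias gamma(1011) = '000000000' + '1111110011' = 0000000001111110011 (19 bits)


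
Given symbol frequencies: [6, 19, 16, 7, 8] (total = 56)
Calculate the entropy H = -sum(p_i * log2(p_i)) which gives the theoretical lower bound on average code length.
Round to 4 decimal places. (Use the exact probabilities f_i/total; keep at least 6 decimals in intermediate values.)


Per-symbol terms -p_i * log2(p_i) with p_i = f_i/56:
  p = 6/56 = 0.107143: log2(p) = -3.222392, -p*log2(p) = 0.345256
  p = 19/56 = 0.339286: log2(p) = -1.559427, -p*log2(p) = 0.529091
  p = 16/56 = 0.285714: log2(p) = -1.807355, -p*log2(p) = 0.516387
  p = 7/56 = 0.125000: log2(p) = -3.000000, -p*log2(p) = 0.375000
  p = 8/56 = 0.142857: log2(p) = -2.807355, -p*log2(p) = 0.401051
H = 0.345256 + 0.529091 + 0.516387 + 0.375000 + 0.401051 = 2.166785

H = 2.1668 bits/symbol


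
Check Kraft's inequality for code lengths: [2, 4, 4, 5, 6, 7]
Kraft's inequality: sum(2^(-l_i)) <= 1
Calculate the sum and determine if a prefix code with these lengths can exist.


Sum = 2^(-2) + 2^(-4) + 2^(-4) + 2^(-5) + 2^(-6) + 2^(-7)
    = 0.25 + 0.0625 + 0.0625 + 0.03125 + 0.015625 + 0.0078125
    = 55/128 = 0.4296875
Since 0.4296875 <= 1, Kraft's inequality IS satisfied.
A prefix code with these lengths CAN exist.

Kraft sum = 0.4296875. Satisfied.


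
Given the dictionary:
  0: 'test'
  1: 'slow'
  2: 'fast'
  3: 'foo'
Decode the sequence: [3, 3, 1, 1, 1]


Look up each index in the dictionary:
  3 -> 'foo'
  3 -> 'foo'
  1 -> 'slow'
  1 -> 'slow'
  1 -> 'slow'

Decoded: "foo foo slow slow slow"


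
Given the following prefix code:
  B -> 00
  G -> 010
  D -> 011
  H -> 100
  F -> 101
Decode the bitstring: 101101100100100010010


Decoding step by step:
Bits 101 -> F
Bits 101 -> F
Bits 100 -> H
Bits 100 -> H
Bits 100 -> H
Bits 010 -> G
Bits 010 -> G


Decoded message: FFHHHGG


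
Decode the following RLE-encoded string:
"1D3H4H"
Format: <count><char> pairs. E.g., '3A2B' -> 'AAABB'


Expanding each <count><char> pair:
  1D -> 'D'
  3H -> 'HHH'
  4H -> 'HHHH'

Decoded = DHHHHHHH


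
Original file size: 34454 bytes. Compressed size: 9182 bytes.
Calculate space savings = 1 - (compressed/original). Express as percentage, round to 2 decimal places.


ratio = compressed/original = 9182/34454 = 0.2665
savings = 1 - ratio = 1 - 0.2665 = 0.7335
as a percentage: 0.7335 * 100 = 73.35%

Space savings = 1 - 9182/34454 = 73.35%


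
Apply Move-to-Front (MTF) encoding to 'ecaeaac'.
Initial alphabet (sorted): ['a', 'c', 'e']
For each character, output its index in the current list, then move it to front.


MTF encoding:
'e': index 2 in ['a', 'c', 'e'] -> ['e', 'a', 'c']
'c': index 2 in ['e', 'a', 'c'] -> ['c', 'e', 'a']
'a': index 2 in ['c', 'e', 'a'] -> ['a', 'c', 'e']
'e': index 2 in ['a', 'c', 'e'] -> ['e', 'a', 'c']
'a': index 1 in ['e', 'a', 'c'] -> ['a', 'e', 'c']
'a': index 0 in ['a', 'e', 'c'] -> ['a', 'e', 'c']
'c': index 2 in ['a', 'e', 'c'] -> ['c', 'a', 'e']


Output: [2, 2, 2, 2, 1, 0, 2]


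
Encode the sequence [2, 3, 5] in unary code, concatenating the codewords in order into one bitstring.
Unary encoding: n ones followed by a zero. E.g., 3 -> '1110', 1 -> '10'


Encode each number as n ones followed by a terminating 0:
  2 -> 110 (3 bits)
  3 -> 1110 (4 bits)
  5 -> 111110 (6 bits)
Total length = 3 + 4 + 6 = 13 bits.

Unary([2, 3, 5]) = 1101110111110 (13 bits)


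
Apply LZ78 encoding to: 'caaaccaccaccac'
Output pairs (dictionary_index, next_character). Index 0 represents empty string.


LZ78 encoding steps:
Dictionary: {0: ''}
Step 1: w='' (idx 0), next='c' -> output (0, 'c'), add 'c' as idx 1
Step 2: w='' (idx 0), next='a' -> output (0, 'a'), add 'a' as idx 2
Step 3: w='a' (idx 2), next='a' -> output (2, 'a'), add 'aa' as idx 3
Step 4: w='c' (idx 1), next='c' -> output (1, 'c'), add 'cc' as idx 4
Step 5: w='a' (idx 2), next='c' -> output (2, 'c'), add 'ac' as idx 5
Step 6: w='c' (idx 1), next='a' -> output (1, 'a'), add 'ca' as idx 6
Step 7: w='cc' (idx 4), next='a' -> output (4, 'a'), add 'cca' as idx 7
Step 8: w='c' (idx 1), end of input -> output (1, '')


Encoded: [(0, 'c'), (0, 'a'), (2, 'a'), (1, 'c'), (2, 'c'), (1, 'a'), (4, 'a'), (1, '')]


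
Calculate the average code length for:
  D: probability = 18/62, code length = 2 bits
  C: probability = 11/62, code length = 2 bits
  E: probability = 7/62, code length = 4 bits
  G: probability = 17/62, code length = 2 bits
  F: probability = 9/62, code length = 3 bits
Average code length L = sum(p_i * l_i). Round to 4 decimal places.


Weighted contributions p_i * l_i:
  D: (18/62) * 2 = 36/62
  C: (11/62) * 2 = 22/62
  E: (7/62) * 4 = 28/62
  G: (17/62) * 2 = 34/62
  F: (9/62) * 3 = 27/62
Sum = (36 + 22 + 28 + 34 + 27)/62 = 147/62

L = 147/62 = 2.3710 bits/symbol


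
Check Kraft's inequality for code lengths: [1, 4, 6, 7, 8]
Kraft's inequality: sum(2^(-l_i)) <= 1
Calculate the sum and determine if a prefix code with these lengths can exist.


Sum = 2^(-1) + 2^(-4) + 2^(-6) + 2^(-7) + 2^(-8)
    = 0.5 + 0.0625 + 0.015625 + 0.0078125 + 0.00390625
    = 151/256 = 0.58984375
Since 0.58984375 <= 1, Kraft's inequality IS satisfied.
A prefix code with these lengths CAN exist.

Kraft sum = 0.58984375. Satisfied.


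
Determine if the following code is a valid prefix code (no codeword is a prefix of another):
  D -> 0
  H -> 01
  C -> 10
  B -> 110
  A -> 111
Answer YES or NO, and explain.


Checking each pair (does one codeword prefix another?):
  D='0' vs H='01': prefix -- VIOLATION

NO -- this is NOT a valid prefix code. D (0) is a prefix of H (01).


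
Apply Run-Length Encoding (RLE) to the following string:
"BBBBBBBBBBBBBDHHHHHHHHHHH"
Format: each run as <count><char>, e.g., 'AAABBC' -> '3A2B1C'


Scanning runs left to right:
  i=0: run of 'B' x 13 -> '13B'
  i=13: run of 'D' x 1 -> '1D'
  i=14: run of 'H' x 11 -> '11H'

RLE = 13B1D11H


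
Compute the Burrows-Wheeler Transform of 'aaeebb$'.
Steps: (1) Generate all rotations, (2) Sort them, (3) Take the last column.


Rotations (sorted):
  0: $aaeebb -> last char: b
  1: aaeebb$ -> last char: $
  2: aeebb$a -> last char: a
  3: b$aaeeb -> last char: b
  4: bb$aaee -> last char: e
  5: ebb$aae -> last char: e
  6: eebb$aa -> last char: a


BWT = b$abeea


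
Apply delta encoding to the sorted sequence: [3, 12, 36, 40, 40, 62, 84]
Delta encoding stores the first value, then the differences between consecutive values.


First value: 3
Deltas:
  12 - 3 = 9
  36 - 12 = 24
  40 - 36 = 4
  40 - 40 = 0
  62 - 40 = 22
  84 - 62 = 22


Delta encoded: [3, 9, 24, 4, 0, 22, 22]


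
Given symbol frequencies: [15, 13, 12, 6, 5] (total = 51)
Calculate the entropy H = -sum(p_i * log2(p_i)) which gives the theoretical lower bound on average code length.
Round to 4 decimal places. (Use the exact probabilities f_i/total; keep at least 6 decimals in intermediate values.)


Per-symbol terms -p_i * log2(p_i) with p_i = f_i/51:
  p = 15/51 = 0.294118: log2(p) = -1.765535, -p*log2(p) = 0.519275
  p = 13/51 = 0.254902: log2(p) = -1.971986, -p*log2(p) = 0.502663
  p = 12/51 = 0.235294: log2(p) = -2.087463, -p*log2(p) = 0.491168
  p = 6/51 = 0.117647: log2(p) = -3.087463, -p*log2(p) = 0.363231
  p = 5/51 = 0.098039: log2(p) = -3.350497, -p*log2(p) = 0.328480
H = 0.519275 + 0.502663 + 0.491168 + 0.363231 + 0.328480 = 2.204817

H = 2.2048 bits/symbol


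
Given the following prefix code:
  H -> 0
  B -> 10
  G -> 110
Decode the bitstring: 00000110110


Decoding step by step:
Bits 0 -> H
Bits 0 -> H
Bits 0 -> H
Bits 0 -> H
Bits 0 -> H
Bits 110 -> G
Bits 110 -> G


Decoded message: HHHHHGG


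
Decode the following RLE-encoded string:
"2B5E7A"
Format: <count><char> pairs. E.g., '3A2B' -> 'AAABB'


Expanding each <count><char> pair:
  2B -> 'BB'
  5E -> 'EEEEE'
  7A -> 'AAAAAAA'

Decoded = BBEEEEEAAAAAAA


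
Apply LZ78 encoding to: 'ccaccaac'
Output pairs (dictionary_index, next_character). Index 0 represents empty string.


LZ78 encoding steps:
Dictionary: {0: ''}
Step 1: w='' (idx 0), next='c' -> output (0, 'c'), add 'c' as idx 1
Step 2: w='c' (idx 1), next='a' -> output (1, 'a'), add 'ca' as idx 2
Step 3: w='c' (idx 1), next='c' -> output (1, 'c'), add 'cc' as idx 3
Step 4: w='' (idx 0), next='a' -> output (0, 'a'), add 'a' as idx 4
Step 5: w='a' (idx 4), next='c' -> output (4, 'c'), add 'ac' as idx 5


Encoded: [(0, 'c'), (1, 'a'), (1, 'c'), (0, 'a'), (4, 'c')]


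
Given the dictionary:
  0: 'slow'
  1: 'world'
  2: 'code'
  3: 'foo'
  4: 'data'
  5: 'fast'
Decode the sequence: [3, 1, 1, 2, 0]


Look up each index in the dictionary:
  3 -> 'foo'
  1 -> 'world'
  1 -> 'world'
  2 -> 'code'
  0 -> 'slow'

Decoded: "foo world world code slow"


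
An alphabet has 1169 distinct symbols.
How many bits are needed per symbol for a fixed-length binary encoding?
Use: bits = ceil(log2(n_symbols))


log2(1169) = 10.1911
Bracket: 2^10 = 1024 < 1169 <= 2^11 = 2048
So ceil(log2(1169)) = 11

bits = ceil(log2(1169)) = ceil(10.1911) = 11 bits


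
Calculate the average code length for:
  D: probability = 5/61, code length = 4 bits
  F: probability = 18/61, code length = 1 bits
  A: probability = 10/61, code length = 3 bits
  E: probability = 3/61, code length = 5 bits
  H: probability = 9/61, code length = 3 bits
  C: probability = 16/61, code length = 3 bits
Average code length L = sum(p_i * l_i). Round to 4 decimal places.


Weighted contributions p_i * l_i:
  D: (5/61) * 4 = 20/61
  F: (18/61) * 1 = 18/61
  A: (10/61) * 3 = 30/61
  E: (3/61) * 5 = 15/61
  H: (9/61) * 3 = 27/61
  C: (16/61) * 3 = 48/61
Sum = (20 + 18 + 30 + 15 + 27 + 48)/61 = 158/61

L = 158/61 = 2.5902 bits/symbol


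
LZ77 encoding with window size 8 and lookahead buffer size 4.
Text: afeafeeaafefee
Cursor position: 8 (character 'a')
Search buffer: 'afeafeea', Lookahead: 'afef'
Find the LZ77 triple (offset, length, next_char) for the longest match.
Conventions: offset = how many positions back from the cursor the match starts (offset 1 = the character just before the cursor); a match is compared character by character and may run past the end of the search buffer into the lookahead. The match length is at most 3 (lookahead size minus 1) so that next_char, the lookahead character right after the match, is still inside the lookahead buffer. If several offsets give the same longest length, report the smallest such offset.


Try each offset into the search buffer:
  offset=1 (pos 7, char 'a'): match length 1
  offset=2 (pos 6, char 'e'): match length 0
  offset=3 (pos 5, char 'e'): match length 0
  offset=4 (pos 4, char 'f'): match length 0
  offset=5 (pos 3, char 'a'): match length 3
  offset=6 (pos 2, char 'e'): match length 0
  offset=7 (pos 1, char 'f'): match length 0
  offset=8 (pos 0, char 'a'): match length 3
Longest match has length 3, found at offsets 5, 8; take the smallest, offset 5.
next_char = character at position 8 + 3 = 11 -> 'f'

Best match: offset=5, length=3 (matching 'afe' starting at position 3)
LZ77 triple: (5, 3, 'f')


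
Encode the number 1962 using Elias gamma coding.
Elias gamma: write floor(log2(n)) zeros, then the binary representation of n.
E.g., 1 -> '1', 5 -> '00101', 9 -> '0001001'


num_bits = floor(log2(1962)) + 1 = 11
leading_zeros = num_bits - 1 = 10
binary(1962) = 11110101010

Elias gamma(1962) = '0000000000' + '11110101010' = 000000000011110101010 (21 bits)


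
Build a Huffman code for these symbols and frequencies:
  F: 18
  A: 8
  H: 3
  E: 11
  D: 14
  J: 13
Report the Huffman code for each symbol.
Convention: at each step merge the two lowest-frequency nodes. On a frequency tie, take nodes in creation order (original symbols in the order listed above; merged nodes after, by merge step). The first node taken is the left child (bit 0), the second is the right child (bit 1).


Huffman tree construction:
Step 1: Merge H(3) + A(8) = 11
Step 2: Merge E(11) + (H+A)(11) = 22
Step 3: Merge J(13) + D(14) = 27
Step 4: Merge F(18) + (E+(H+A))(22) = 40
Step 5: Merge (J+D)(27) + (F+(E+(H+A)))(40) = 67
Read each symbol's code off the tree from the root (left child = 0, right child = 1).

Codes:
  F: 10 (length 2)
  A: 1111 (length 4)
  H: 1110 (length 4)
  E: 110 (length 3)
  D: 01 (length 2)
  J: 00 (length 2)
Average code length: 167/67 = 2.4925 bits/symbol


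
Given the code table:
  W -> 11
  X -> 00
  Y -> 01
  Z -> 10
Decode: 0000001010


Decoding:
00 -> X
00 -> X
00 -> X
10 -> Z
10 -> Z


Result: XXXZZ


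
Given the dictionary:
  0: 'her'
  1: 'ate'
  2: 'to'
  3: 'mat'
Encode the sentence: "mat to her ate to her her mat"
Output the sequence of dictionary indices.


Look up each word in the dictionary:
  'mat' -> 3
  'to' -> 2
  'her' -> 0
  'ate' -> 1
  'to' -> 2
  'her' -> 0
  'her' -> 0
  'mat' -> 3

Encoded: [3, 2, 0, 1, 2, 0, 0, 3]


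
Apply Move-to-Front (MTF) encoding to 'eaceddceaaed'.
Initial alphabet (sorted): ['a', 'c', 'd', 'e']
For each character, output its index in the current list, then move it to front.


MTF encoding:
'e': index 3 in ['a', 'c', 'd', 'e'] -> ['e', 'a', 'c', 'd']
'a': index 1 in ['e', 'a', 'c', 'd'] -> ['a', 'e', 'c', 'd']
'c': index 2 in ['a', 'e', 'c', 'd'] -> ['c', 'a', 'e', 'd']
'e': index 2 in ['c', 'a', 'e', 'd'] -> ['e', 'c', 'a', 'd']
'd': index 3 in ['e', 'c', 'a', 'd'] -> ['d', 'e', 'c', 'a']
'd': index 0 in ['d', 'e', 'c', 'a'] -> ['d', 'e', 'c', 'a']
'c': index 2 in ['d', 'e', 'c', 'a'] -> ['c', 'd', 'e', 'a']
'e': index 2 in ['c', 'd', 'e', 'a'] -> ['e', 'c', 'd', 'a']
'a': index 3 in ['e', 'c', 'd', 'a'] -> ['a', 'e', 'c', 'd']
'a': index 0 in ['a', 'e', 'c', 'd'] -> ['a', 'e', 'c', 'd']
'e': index 1 in ['a', 'e', 'c', 'd'] -> ['e', 'a', 'c', 'd']
'd': index 3 in ['e', 'a', 'c', 'd'] -> ['d', 'e', 'a', 'c']


Output: [3, 1, 2, 2, 3, 0, 2, 2, 3, 0, 1, 3]


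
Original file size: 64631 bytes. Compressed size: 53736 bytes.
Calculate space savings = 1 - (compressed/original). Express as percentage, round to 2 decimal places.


ratio = compressed/original = 53736/64631 = 0.831428
savings = 1 - ratio = 1 - 0.831428 = 0.168572
as a percentage: 0.168572 * 100 = 16.86%

Space savings = 1 - 53736/64631 = 16.86%


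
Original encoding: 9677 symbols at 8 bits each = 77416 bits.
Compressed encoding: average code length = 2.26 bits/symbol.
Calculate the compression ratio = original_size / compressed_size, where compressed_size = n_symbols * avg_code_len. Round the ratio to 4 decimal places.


original_size = n_symbols * orig_bits = 9677 * 8 = 77416 bits
compressed_size = n_symbols * avg_code_len = 9677 * 2.26 = 21870.02 bits
ratio = original_size / compressed_size = 77416 / 21870.02 = 3.5398

Compression ratio = 3.5398


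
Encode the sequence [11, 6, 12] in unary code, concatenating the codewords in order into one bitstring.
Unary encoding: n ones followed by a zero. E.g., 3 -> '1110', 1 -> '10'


Encode each number as n ones followed by a terminating 0:
  11 -> 111111111110 (12 bits)
  6 -> 1111110 (7 bits)
  12 -> 1111111111110 (13 bits)
Total length = 12 + 7 + 13 = 32 bits.

Unary([11, 6, 12]) = 11111111111011111101111111111110 (32 bits)


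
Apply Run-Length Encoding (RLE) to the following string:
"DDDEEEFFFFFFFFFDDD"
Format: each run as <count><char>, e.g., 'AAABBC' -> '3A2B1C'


Scanning runs left to right:
  i=0: run of 'D' x 3 -> '3D'
  i=3: run of 'E' x 3 -> '3E'
  i=6: run of 'F' x 9 -> '9F'
  i=15: run of 'D' x 3 -> '3D'

RLE = 3D3E9F3D


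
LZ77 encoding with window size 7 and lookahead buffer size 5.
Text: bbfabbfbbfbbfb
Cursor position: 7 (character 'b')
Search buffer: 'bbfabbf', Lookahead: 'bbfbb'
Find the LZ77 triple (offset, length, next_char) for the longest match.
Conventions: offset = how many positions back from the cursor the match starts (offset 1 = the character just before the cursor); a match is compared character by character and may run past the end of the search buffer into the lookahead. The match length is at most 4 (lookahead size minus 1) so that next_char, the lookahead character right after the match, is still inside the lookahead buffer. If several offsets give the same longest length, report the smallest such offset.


Try each offset into the search buffer:
  offset=1 (pos 6, char 'f'): match length 0
  offset=2 (pos 5, char 'b'): match length 1
  offset=3 (pos 4, char 'b'): match length 4
  offset=4 (pos 3, char 'a'): match length 0
  offset=5 (pos 2, char 'f'): match length 0
  offset=6 (pos 1, char 'b'): match length 1
  offset=7 (pos 0, char 'b'): match length 3
Longest match has length 4 at offset 3.
next_char = character at position 7 + 4 = 11 -> 'b'

Best match: offset=3, length=4 (matching 'bbfb' starting at position 4)
LZ77 triple: (3, 4, 'b')


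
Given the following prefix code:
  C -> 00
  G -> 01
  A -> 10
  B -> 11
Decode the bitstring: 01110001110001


Decoding step by step:
Bits 01 -> G
Bits 11 -> B
Bits 00 -> C
Bits 01 -> G
Bits 11 -> B
Bits 00 -> C
Bits 01 -> G


Decoded message: GBCGBCG


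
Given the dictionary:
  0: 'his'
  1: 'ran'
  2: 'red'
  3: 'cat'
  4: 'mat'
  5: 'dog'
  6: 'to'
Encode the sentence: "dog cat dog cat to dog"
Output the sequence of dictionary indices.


Look up each word in the dictionary:
  'dog' -> 5
  'cat' -> 3
  'dog' -> 5
  'cat' -> 3
  'to' -> 6
  'dog' -> 5

Encoded: [5, 3, 5, 3, 6, 5]


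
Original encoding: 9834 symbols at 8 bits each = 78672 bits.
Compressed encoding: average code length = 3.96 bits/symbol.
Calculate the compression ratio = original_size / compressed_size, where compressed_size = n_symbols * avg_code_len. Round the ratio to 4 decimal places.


original_size = n_symbols * orig_bits = 9834 * 8 = 78672 bits
compressed_size = n_symbols * avg_code_len = 9834 * 3.96 = 38942.64 bits
ratio = original_size / compressed_size = 78672 / 38942.64 = 2.0202

Compression ratio = 2.0202


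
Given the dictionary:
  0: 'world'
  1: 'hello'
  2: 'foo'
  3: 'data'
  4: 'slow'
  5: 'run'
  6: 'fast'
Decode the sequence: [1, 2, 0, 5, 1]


Look up each index in the dictionary:
  1 -> 'hello'
  2 -> 'foo'
  0 -> 'world'
  5 -> 'run'
  1 -> 'hello'

Decoded: "hello foo world run hello"


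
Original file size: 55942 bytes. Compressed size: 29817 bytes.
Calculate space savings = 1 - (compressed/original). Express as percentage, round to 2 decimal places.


ratio = compressed/original = 29817/55942 = 0.532998
savings = 1 - ratio = 1 - 0.532998 = 0.467002
as a percentage: 0.467002 * 100 = 46.7%

Space savings = 1 - 29817/55942 = 46.7%


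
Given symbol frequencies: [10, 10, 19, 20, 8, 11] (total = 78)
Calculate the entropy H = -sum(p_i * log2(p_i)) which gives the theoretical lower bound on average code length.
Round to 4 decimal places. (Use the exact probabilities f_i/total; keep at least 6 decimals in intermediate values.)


Per-symbol terms -p_i * log2(p_i) with p_i = f_i/78:
  p = 10/78 = 0.128205: log2(p) = -2.963474, -p*log2(p) = 0.379933
  p = 10/78 = 0.128205: log2(p) = -2.963474, -p*log2(p) = 0.379933
  p = 19/78 = 0.243590: log2(p) = -2.037475, -p*log2(p) = 0.496308
  p = 20/78 = 0.256410: log2(p) = -1.963474, -p*log2(p) = 0.503455
  p = 8/78 = 0.102564: log2(p) = -3.285402, -p*log2(p) = 0.336964
  p = 11/78 = 0.141026: log2(p) = -2.825971, -p*log2(p) = 0.398534
H = 0.379933 + 0.379933 + 0.496308 + 0.503455 + 0.336964 + 0.398534 = 2.495127

H = 2.4951 bits/symbol


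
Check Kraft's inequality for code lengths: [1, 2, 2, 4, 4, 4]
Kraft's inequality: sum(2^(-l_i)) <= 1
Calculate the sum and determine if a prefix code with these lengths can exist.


Sum = 2^(-1) + 2^(-2) + 2^(-2) + 2^(-4) + 2^(-4) + 2^(-4)
    = 0.5 + 0.25 + 0.25 + 0.0625 + 0.0625 + 0.0625
    = 19/16 = 1.1875
Since 1.1875 > 1, Kraft's inequality is NOT satisfied.
A prefix code with these lengths CANNOT exist.

Kraft sum = 1.1875. Not satisfied.


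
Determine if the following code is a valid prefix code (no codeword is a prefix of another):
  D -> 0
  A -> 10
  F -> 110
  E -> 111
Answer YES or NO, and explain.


Checking each pair (does one codeword prefix another?):
  D='0' vs A='10': no prefix
  D='0' vs F='110': no prefix
  D='0' vs E='111': no prefix
  A='10' vs D='0': no prefix
  A='10' vs F='110': no prefix
  A='10' vs E='111': no prefix
  F='110' vs D='0': no prefix
  F='110' vs A='10': no prefix
  F='110' vs E='111': no prefix
  E='111' vs D='0': no prefix
  E='111' vs A='10': no prefix
  E='111' vs F='110': no prefix
No violation found over all pairs.

YES -- this is a valid prefix code. No codeword is a prefix of any other codeword.


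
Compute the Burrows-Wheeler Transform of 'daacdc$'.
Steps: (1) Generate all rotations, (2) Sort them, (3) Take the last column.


Rotations (sorted):
  0: $daacdc -> last char: c
  1: aacdc$d -> last char: d
  2: acdc$da -> last char: a
  3: c$daacd -> last char: d
  4: cdc$daa -> last char: a
  5: daacdc$ -> last char: $
  6: dc$daac -> last char: c


BWT = cdada$c


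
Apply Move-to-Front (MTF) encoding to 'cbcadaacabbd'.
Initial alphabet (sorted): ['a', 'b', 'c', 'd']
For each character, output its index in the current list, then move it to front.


MTF encoding:
'c': index 2 in ['a', 'b', 'c', 'd'] -> ['c', 'a', 'b', 'd']
'b': index 2 in ['c', 'a', 'b', 'd'] -> ['b', 'c', 'a', 'd']
'c': index 1 in ['b', 'c', 'a', 'd'] -> ['c', 'b', 'a', 'd']
'a': index 2 in ['c', 'b', 'a', 'd'] -> ['a', 'c', 'b', 'd']
'd': index 3 in ['a', 'c', 'b', 'd'] -> ['d', 'a', 'c', 'b']
'a': index 1 in ['d', 'a', 'c', 'b'] -> ['a', 'd', 'c', 'b']
'a': index 0 in ['a', 'd', 'c', 'b'] -> ['a', 'd', 'c', 'b']
'c': index 2 in ['a', 'd', 'c', 'b'] -> ['c', 'a', 'd', 'b']
'a': index 1 in ['c', 'a', 'd', 'b'] -> ['a', 'c', 'd', 'b']
'b': index 3 in ['a', 'c', 'd', 'b'] -> ['b', 'a', 'c', 'd']
'b': index 0 in ['b', 'a', 'c', 'd'] -> ['b', 'a', 'c', 'd']
'd': index 3 in ['b', 'a', 'c', 'd'] -> ['d', 'b', 'a', 'c']


Output: [2, 2, 1, 2, 3, 1, 0, 2, 1, 3, 0, 3]


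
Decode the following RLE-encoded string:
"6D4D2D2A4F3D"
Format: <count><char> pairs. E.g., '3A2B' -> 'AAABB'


Expanding each <count><char> pair:
  6D -> 'DDDDDD'
  4D -> 'DDDD'
  2D -> 'DD'
  2A -> 'AA'
  4F -> 'FFFF'
  3D -> 'DDD'

Decoded = DDDDDDDDDDDDAAFFFFDDD


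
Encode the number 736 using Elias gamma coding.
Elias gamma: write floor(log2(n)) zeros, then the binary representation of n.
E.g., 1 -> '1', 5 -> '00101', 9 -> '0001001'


num_bits = floor(log2(736)) + 1 = 10
leading_zeros = num_bits - 1 = 9
binary(736) = 1011100000

Elias gamma(736) = '000000000' + '1011100000' = 0000000001011100000 (19 bits)


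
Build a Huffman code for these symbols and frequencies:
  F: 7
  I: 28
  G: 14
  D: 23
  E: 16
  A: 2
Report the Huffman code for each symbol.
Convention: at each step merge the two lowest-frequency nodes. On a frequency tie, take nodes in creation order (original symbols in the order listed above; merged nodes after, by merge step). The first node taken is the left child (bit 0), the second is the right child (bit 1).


Huffman tree construction:
Step 1: Merge A(2) + F(7) = 9
Step 2: Merge (A+F)(9) + G(14) = 23
Step 3: Merge E(16) + D(23) = 39
Step 4: Merge ((A+F)+G)(23) + I(28) = 51
Step 5: Merge (E+D)(39) + (((A+F)+G)+I)(51) = 90
Read each symbol's code off the tree from the root (left child = 0, right child = 1).

Codes:
  F: 1001 (length 4)
  I: 11 (length 2)
  G: 101 (length 3)
  D: 01 (length 2)
  E: 00 (length 2)
  A: 1000 (length 4)
Average code length: 212/90 = 2.3556 bits/symbol


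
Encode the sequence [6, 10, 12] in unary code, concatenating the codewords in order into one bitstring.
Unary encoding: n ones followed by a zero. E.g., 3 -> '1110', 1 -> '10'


Encode each number as n ones followed by a terminating 0:
  6 -> 1111110 (7 bits)
  10 -> 11111111110 (11 bits)
  12 -> 1111111111110 (13 bits)
Total length = 7 + 11 + 13 = 31 bits.

Unary([6, 10, 12]) = 1111110111111111101111111111110 (31 bits)


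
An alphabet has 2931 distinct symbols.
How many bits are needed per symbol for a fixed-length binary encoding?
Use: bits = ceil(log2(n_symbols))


log2(2931) = 11.5172
Bracket: 2^11 = 2048 < 2931 <= 2^12 = 4096
So ceil(log2(2931)) = 12

bits = ceil(log2(2931)) = ceil(11.5172) = 12 bits


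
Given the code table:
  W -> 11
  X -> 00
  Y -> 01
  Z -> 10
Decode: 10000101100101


Decoding:
10 -> Z
00 -> X
01 -> Y
01 -> Y
10 -> Z
01 -> Y
01 -> Y


Result: ZXYYZYY


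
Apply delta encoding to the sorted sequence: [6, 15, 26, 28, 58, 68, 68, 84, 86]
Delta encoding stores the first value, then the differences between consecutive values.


First value: 6
Deltas:
  15 - 6 = 9
  26 - 15 = 11
  28 - 26 = 2
  58 - 28 = 30
  68 - 58 = 10
  68 - 68 = 0
  84 - 68 = 16
  86 - 84 = 2


Delta encoded: [6, 9, 11, 2, 30, 10, 0, 16, 2]


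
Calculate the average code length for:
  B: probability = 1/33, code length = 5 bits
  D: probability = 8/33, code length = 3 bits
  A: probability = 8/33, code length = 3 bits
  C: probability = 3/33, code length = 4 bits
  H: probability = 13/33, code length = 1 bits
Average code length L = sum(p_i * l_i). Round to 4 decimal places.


Weighted contributions p_i * l_i:
  B: (1/33) * 5 = 5/33
  D: (8/33) * 3 = 24/33
  A: (8/33) * 3 = 24/33
  C: (3/33) * 4 = 12/33
  H: (13/33) * 1 = 13/33
Sum = (5 + 24 + 24 + 12 + 13)/33 = 78/33

L = 78/33 = 2.3636 bits/symbol


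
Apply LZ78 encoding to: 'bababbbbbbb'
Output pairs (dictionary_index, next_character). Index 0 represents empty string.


LZ78 encoding steps:
Dictionary: {0: ''}
Step 1: w='' (idx 0), next='b' -> output (0, 'b'), add 'b' as idx 1
Step 2: w='' (idx 0), next='a' -> output (0, 'a'), add 'a' as idx 2
Step 3: w='b' (idx 1), next='a' -> output (1, 'a'), add 'ba' as idx 3
Step 4: w='b' (idx 1), next='b' -> output (1, 'b'), add 'bb' as idx 4
Step 5: w='bb' (idx 4), next='b' -> output (4, 'b'), add 'bbb' as idx 5
Step 6: w='bb' (idx 4), end of input -> output (4, '')


Encoded: [(0, 'b'), (0, 'a'), (1, 'a'), (1, 'b'), (4, 'b'), (4, '')]


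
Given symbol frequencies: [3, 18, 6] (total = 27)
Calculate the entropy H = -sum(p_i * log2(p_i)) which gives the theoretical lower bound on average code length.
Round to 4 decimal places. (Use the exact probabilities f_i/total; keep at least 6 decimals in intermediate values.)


Per-symbol terms -p_i * log2(p_i) with p_i = f_i/27:
  p = 3/27 = 0.111111: log2(p) = -3.169925, -p*log2(p) = 0.352214
  p = 18/27 = 0.666667: log2(p) = -0.584963, -p*log2(p) = 0.389975
  p = 6/27 = 0.222222: log2(p) = -2.169925, -p*log2(p) = 0.482206
H = 0.352214 + 0.389975 + 0.482206 = 1.224395

H = 1.2244 bits/symbol


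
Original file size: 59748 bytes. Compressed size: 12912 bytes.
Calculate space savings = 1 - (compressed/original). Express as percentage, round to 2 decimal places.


ratio = compressed/original = 12912/59748 = 0.216108
savings = 1 - ratio = 1 - 0.216108 = 0.783892
as a percentage: 0.783892 * 100 = 78.39%

Space savings = 1 - 12912/59748 = 78.39%


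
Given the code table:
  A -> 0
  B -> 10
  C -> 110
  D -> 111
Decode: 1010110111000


Decoding:
10 -> B
10 -> B
110 -> C
111 -> D
0 -> A
0 -> A
0 -> A


Result: BBCDAAA


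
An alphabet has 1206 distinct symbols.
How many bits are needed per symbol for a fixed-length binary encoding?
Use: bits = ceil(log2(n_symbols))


log2(1206) = 10.236
Bracket: 2^10 = 1024 < 1206 <= 2^11 = 2048
So ceil(log2(1206)) = 11

bits = ceil(log2(1206)) = ceil(10.236) = 11 bits


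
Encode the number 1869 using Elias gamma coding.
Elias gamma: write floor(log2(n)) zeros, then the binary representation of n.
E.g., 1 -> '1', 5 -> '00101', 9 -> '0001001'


num_bits = floor(log2(1869)) + 1 = 11
leading_zeros = num_bits - 1 = 10
binary(1869) = 11101001101

Elias gamma(1869) = '0000000000' + '11101001101' = 000000000011101001101 (21 bits)


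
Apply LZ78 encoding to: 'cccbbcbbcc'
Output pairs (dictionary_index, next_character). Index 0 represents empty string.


LZ78 encoding steps:
Dictionary: {0: ''}
Step 1: w='' (idx 0), next='c' -> output (0, 'c'), add 'c' as idx 1
Step 2: w='c' (idx 1), next='c' -> output (1, 'c'), add 'cc' as idx 2
Step 3: w='' (idx 0), next='b' -> output (0, 'b'), add 'b' as idx 3
Step 4: w='b' (idx 3), next='c' -> output (3, 'c'), add 'bc' as idx 4
Step 5: w='b' (idx 3), next='b' -> output (3, 'b'), add 'bb' as idx 5
Step 6: w='cc' (idx 2), end of input -> output (2, '')


Encoded: [(0, 'c'), (1, 'c'), (0, 'b'), (3, 'c'), (3, 'b'), (2, '')]


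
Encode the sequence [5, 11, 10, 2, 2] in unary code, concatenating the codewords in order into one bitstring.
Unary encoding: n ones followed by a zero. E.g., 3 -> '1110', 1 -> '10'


Encode each number as n ones followed by a terminating 0:
  5 -> 111110 (6 bits)
  11 -> 111111111110 (12 bits)
  10 -> 11111111110 (11 bits)
  2 -> 110 (3 bits)
  2 -> 110 (3 bits)
Total length = 6 + 12 + 11 + 3 + 3 = 35 bits.

Unary([5, 11, 10, 2, 2]) = 11111011111111111011111111110110110 (35 bits)


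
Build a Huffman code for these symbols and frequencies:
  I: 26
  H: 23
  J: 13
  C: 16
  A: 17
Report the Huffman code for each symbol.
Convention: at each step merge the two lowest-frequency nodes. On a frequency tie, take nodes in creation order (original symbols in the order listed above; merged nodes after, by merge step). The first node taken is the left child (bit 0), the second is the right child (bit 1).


Huffman tree construction:
Step 1: Merge J(13) + C(16) = 29
Step 2: Merge A(17) + H(23) = 40
Step 3: Merge I(26) + (J+C)(29) = 55
Step 4: Merge (A+H)(40) + (I+(J+C))(55) = 95
Read each symbol's code off the tree from the root (left child = 0, right child = 1).

Codes:
  I: 10 (length 2)
  H: 01 (length 2)
  J: 110 (length 3)
  C: 111 (length 3)
  A: 00 (length 2)
Average code length: 219/95 = 2.3053 bits/symbol


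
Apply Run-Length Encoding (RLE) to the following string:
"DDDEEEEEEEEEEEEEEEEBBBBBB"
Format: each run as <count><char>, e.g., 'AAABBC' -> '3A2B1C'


Scanning runs left to right:
  i=0: run of 'D' x 3 -> '3D'
  i=3: run of 'E' x 16 -> '16E'
  i=19: run of 'B' x 6 -> '6B'

RLE = 3D16E6B


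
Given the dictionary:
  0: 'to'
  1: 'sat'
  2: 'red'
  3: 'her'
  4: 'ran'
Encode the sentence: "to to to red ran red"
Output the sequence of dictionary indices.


Look up each word in the dictionary:
  'to' -> 0
  'to' -> 0
  'to' -> 0
  'red' -> 2
  'ran' -> 4
  'red' -> 2

Encoded: [0, 0, 0, 2, 4, 2]


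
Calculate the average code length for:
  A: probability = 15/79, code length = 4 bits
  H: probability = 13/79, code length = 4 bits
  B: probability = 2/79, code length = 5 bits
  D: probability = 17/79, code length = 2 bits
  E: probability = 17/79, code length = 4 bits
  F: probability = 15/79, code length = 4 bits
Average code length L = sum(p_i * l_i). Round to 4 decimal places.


Weighted contributions p_i * l_i:
  A: (15/79) * 4 = 60/79
  H: (13/79) * 4 = 52/79
  B: (2/79) * 5 = 10/79
  D: (17/79) * 2 = 34/79
  E: (17/79) * 4 = 68/79
  F: (15/79) * 4 = 60/79
Sum = (60 + 52 + 10 + 34 + 68 + 60)/79 = 284/79

L = 284/79 = 3.5949 bits/symbol


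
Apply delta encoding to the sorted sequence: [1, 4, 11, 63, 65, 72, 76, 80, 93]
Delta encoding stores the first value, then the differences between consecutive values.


First value: 1
Deltas:
  4 - 1 = 3
  11 - 4 = 7
  63 - 11 = 52
  65 - 63 = 2
  72 - 65 = 7
  76 - 72 = 4
  80 - 76 = 4
  93 - 80 = 13


Delta encoded: [1, 3, 7, 52, 2, 7, 4, 4, 13]


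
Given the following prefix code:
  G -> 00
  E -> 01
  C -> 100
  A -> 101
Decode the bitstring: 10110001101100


Decoding step by step:
Bits 101 -> A
Bits 100 -> C
Bits 01 -> E
Bits 101 -> A
Bits 100 -> C


Decoded message: ACEAC


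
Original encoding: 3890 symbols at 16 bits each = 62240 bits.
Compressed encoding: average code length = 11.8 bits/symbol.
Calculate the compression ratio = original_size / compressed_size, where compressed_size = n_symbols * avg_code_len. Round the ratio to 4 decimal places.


original_size = n_symbols * orig_bits = 3890 * 16 = 62240 bits
compressed_size = n_symbols * avg_code_len = 3890 * 11.8 = 45902.0 bits
ratio = original_size / compressed_size = 62240 / 45902.0 = 1.3559

Compression ratio = 1.3559


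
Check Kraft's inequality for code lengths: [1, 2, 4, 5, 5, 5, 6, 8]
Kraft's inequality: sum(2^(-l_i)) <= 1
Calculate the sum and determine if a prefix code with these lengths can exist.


Sum = 2^(-1) + 2^(-2) + 2^(-4) + 2^(-5) + 2^(-5) + 2^(-5) + 2^(-6) + 2^(-8)
    = 0.5 + 0.25 + 0.0625 + 0.03125 + 0.03125 + 0.03125 + 0.015625 + 0.00390625
    = 237/256 = 0.92578125
Since 0.92578125 <= 1, Kraft's inequality IS satisfied.
A prefix code with these lengths CAN exist.

Kraft sum = 0.92578125. Satisfied.


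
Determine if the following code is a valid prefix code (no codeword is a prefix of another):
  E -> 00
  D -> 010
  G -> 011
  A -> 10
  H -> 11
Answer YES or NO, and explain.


Checking each pair (does one codeword prefix another?):
  E='00' vs D='010': no prefix
  E='00' vs G='011': no prefix
  E='00' vs A='10': no prefix
  E='00' vs H='11': no prefix
  D='010' vs E='00': no prefix
  D='010' vs G='011': no prefix
  D='010' vs A='10': no prefix
  D='010' vs H='11': no prefix
  G='011' vs E='00': no prefix
  G='011' vs D='010': no prefix
  G='011' vs A='10': no prefix
  G='011' vs H='11': no prefix
  A='10' vs E='00': no prefix
  A='10' vs D='010': no prefix
  A='10' vs G='011': no prefix
  A='10' vs H='11': no prefix
  H='11' vs E='00': no prefix
  H='11' vs D='010': no prefix
  H='11' vs G='011': no prefix
  H='11' vs A='10': no prefix
No violation found over all pairs.

YES -- this is a valid prefix code. No codeword is a prefix of any other codeword.


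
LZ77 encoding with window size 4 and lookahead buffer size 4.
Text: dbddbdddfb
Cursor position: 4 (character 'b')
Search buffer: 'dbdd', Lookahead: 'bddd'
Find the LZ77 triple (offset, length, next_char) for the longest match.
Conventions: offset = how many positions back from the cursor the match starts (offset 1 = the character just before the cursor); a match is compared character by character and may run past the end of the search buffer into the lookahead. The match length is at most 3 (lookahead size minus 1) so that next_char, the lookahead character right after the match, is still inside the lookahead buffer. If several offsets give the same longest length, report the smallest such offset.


Try each offset into the search buffer:
  offset=1 (pos 3, char 'd'): match length 0
  offset=2 (pos 2, char 'd'): match length 0
  offset=3 (pos 1, char 'b'): match length 3
  offset=4 (pos 0, char 'd'): match length 0
Longest match has length 3 at offset 3.
next_char = character at position 4 + 3 = 7 -> 'd'

Best match: offset=3, length=3 (matching 'bdd' starting at position 1)
LZ77 triple: (3, 3, 'd')


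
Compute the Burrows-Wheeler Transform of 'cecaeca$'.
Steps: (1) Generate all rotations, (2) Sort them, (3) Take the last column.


Rotations (sorted):
  0: $cecaeca -> last char: a
  1: a$cecaec -> last char: c
  2: aeca$cec -> last char: c
  3: ca$cecae -> last char: e
  4: caeca$ce -> last char: e
  5: cecaeca$ -> last char: $
  6: eca$ceca -> last char: a
  7: ecaeca$c -> last char: c


BWT = accee$ac


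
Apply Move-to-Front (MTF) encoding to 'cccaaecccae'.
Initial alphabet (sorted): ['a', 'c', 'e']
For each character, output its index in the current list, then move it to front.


MTF encoding:
'c': index 1 in ['a', 'c', 'e'] -> ['c', 'a', 'e']
'c': index 0 in ['c', 'a', 'e'] -> ['c', 'a', 'e']
'c': index 0 in ['c', 'a', 'e'] -> ['c', 'a', 'e']
'a': index 1 in ['c', 'a', 'e'] -> ['a', 'c', 'e']
'a': index 0 in ['a', 'c', 'e'] -> ['a', 'c', 'e']
'e': index 2 in ['a', 'c', 'e'] -> ['e', 'a', 'c']
'c': index 2 in ['e', 'a', 'c'] -> ['c', 'e', 'a']
'c': index 0 in ['c', 'e', 'a'] -> ['c', 'e', 'a']
'c': index 0 in ['c', 'e', 'a'] -> ['c', 'e', 'a']
'a': index 2 in ['c', 'e', 'a'] -> ['a', 'c', 'e']
'e': index 2 in ['a', 'c', 'e'] -> ['e', 'a', 'c']


Output: [1, 0, 0, 1, 0, 2, 2, 0, 0, 2, 2]
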